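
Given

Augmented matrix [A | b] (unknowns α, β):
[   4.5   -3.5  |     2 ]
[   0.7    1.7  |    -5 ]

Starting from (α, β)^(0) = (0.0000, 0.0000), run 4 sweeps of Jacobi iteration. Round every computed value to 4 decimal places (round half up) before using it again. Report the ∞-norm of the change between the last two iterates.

0.7327

Iteration 1:
  α = (2 - (-3.5)·0.0000) / (4.5) = 0.4444
  β = (-5 - (0.7)·0.0000) / (1.7) = -2.9412
Iteration 2:
  α = (2 - (-3.5)·-2.9412) / (4.5) = -1.8432
  β = (-5 - (0.7)·0.4444) / (1.7) = -3.1242
Iteration 3:
  α = (2 - (-3.5)·-3.1242) / (4.5) = -1.9855
  β = (-5 - (0.7)·-1.8432) / (1.7) = -2.1822
Iteration 4:
  α = (2 - (-3.5)·-2.1822) / (4.5) = -1.2528
  β = (-5 - (0.7)·-1.9855) / (1.7) = -2.1236
Change: (0.7327, 0.0586) → max |·| = 0.7327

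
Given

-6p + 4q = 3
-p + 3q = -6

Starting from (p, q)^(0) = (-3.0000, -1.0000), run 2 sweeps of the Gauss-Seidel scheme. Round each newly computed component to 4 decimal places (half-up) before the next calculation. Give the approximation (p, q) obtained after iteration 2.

Iteration 1:
  p = (3 - (4)·-1.0000) / (-6) = -1.1667
  q = (-6 - (-1)·-1.1667) / (3) = -2.3889
Iteration 2:
  p = (3 - (4)·-2.3889) / (-6) = -2.0926
  q = (-6 - (-1)·-2.0926) / (3) = -2.6975

(-2.0926, -2.6975)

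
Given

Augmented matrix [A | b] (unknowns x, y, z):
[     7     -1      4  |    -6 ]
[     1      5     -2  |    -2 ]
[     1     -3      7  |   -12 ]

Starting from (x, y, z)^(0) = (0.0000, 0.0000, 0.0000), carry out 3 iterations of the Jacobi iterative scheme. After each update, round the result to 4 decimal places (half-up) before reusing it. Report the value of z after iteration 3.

Iteration 1:
  x = (-6 - (-1)·0.0000 - (4)·0.0000) / (7) = -0.8571
  y = (-2 - (1)·0.0000 - (-2)·0.0000) / (5) = -0.4000
  z = (-12 - (1)·0.0000 - (-3)·0.0000) / (7) = -1.7143
Iteration 2:
  x = (-6 - (-1)·-0.4000 - (4)·-1.7143) / (7) = 0.0653
  y = (-2 - (1)·-0.8571 - (-2)·-1.7143) / (5) = -0.9143
  z = (-12 - (1)·-0.8571 - (-3)·-0.4000) / (7) = -1.7633
Iteration 3:
  x = (-6 - (-1)·-0.9143 - (4)·-1.7633) / (7) = 0.0198
  y = (-2 - (1)·0.0653 - (-2)·-1.7633) / (5) = -1.1184
  z = (-12 - (1)·0.0653 - (-3)·-0.9143) / (7) = -2.1155

-2.1155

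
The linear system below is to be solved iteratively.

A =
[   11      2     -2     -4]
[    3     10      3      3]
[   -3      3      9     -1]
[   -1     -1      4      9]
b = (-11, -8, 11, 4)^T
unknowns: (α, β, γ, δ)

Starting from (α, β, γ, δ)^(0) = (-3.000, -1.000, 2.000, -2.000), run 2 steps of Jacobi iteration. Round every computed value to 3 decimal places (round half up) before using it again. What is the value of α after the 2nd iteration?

Iteration 1:
  α = (-11 - (2)·-1.000 - (-2)·2.000 - (-4)·-2.000) / (11) = -1.182
  β = (-8 - (3)·-3.000 - (3)·2.000 - (3)·-2.000) / (10) = 0.100
  γ = (11 - (-3)·-3.000 - (3)·-1.000 - (-1)·-2.000) / (9) = 0.333
  δ = (4 - (-1)·-3.000 - (-1)·-1.000 - (4)·2.000) / (9) = -0.889
Iteration 2:
  α = (-11 - (2)·0.100 - (-2)·0.333 - (-4)·-0.889) / (11) = -1.281
  β = (-8 - (3)·-1.182 - (3)·0.333 - (3)·-0.889) / (10) = -0.279
  γ = (11 - (-3)·-1.182 - (3)·0.100 - (-1)·-0.889) / (9) = 0.696
  δ = (4 - (-1)·-1.182 - (-1)·0.100 - (4)·0.333) / (9) = 0.176

-1.281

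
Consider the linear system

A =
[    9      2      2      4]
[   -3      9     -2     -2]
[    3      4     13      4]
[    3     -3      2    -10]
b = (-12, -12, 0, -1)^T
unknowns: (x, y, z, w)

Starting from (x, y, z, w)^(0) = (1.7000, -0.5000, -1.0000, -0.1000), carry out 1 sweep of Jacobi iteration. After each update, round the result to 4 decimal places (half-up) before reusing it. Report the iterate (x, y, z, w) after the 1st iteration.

Iteration 1:
  x = (-12 - (2)·-0.5000 - (2)·-1.0000 - (4)·-0.1000) / (9) = -0.9556
  y = (-12 - (-3)·1.7000 - (-2)·-1.0000 - (-2)·-0.1000) / (9) = -1.0111
  z = (0 - (3)·1.7000 - (4)·-0.5000 - (4)·-0.1000) / (13) = -0.2077
  w = (-1 - (3)·1.7000 - (-3)·-0.5000 - (2)·-1.0000) / (-10) = 0.5600

(-0.9556, -1.0111, -0.2077, 0.5600)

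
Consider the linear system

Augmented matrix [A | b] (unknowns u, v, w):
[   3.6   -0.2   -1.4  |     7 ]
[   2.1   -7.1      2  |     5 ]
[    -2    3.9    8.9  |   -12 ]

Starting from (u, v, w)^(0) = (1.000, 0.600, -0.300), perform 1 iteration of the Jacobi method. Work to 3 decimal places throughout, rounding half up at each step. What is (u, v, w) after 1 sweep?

(1.861, -0.493, -1.387)

Iteration 1:
  u = (7 - (-0.2)·0.600 - (-1.4)·-0.300) / (3.6) = 1.861
  v = (5 - (2.1)·1.000 - (2)·-0.300) / (-7.1) = -0.493
  w = (-12 - (-2)·1.000 - (3.9)·0.600) / (8.9) = -1.387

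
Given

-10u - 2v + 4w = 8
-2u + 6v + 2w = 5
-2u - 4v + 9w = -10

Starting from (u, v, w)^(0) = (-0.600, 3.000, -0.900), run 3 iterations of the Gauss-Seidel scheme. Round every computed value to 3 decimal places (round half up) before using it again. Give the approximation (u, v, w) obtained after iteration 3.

(-1.388, 0.730, -1.095)

Iteration 1:
  u = (8 - (-2)·3.000 - (4)·-0.900) / (-10) = -1.760
  v = (5 - (-2)·-1.760 - (2)·-0.900) / (6) = 0.547
  w = (-10 - (-2)·-1.760 - (-4)·0.547) / (9) = -1.259
Iteration 2:
  u = (8 - (-2)·0.547 - (4)·-1.259) / (-10) = -1.413
  v = (5 - (-2)·-1.413 - (2)·-1.259) / (6) = 0.782
  w = (-10 - (-2)·-1.413 - (-4)·0.782) / (9) = -1.078
Iteration 3:
  u = (8 - (-2)·0.782 - (4)·-1.078) / (-10) = -1.388
  v = (5 - (-2)·-1.388 - (2)·-1.078) / (6) = 0.730
  w = (-10 - (-2)·-1.388 - (-4)·0.730) / (9) = -1.095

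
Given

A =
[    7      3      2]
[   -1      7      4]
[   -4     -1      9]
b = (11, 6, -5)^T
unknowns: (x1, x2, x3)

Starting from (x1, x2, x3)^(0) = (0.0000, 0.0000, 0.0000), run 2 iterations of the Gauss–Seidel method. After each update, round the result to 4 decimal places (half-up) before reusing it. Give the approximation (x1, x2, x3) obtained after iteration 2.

(1.0327, 0.8544, -0.0016)

Iteration 1:
  x1 = (11 - (3)·0.0000 - (2)·0.0000) / (7) = 1.5714
  x2 = (6 - (-1)·1.5714 - (4)·0.0000) / (7) = 1.0816
  x3 = (-5 - (-4)·1.5714 - (-1)·1.0816) / (9) = 0.2630
Iteration 2:
  x1 = (11 - (3)·1.0816 - (2)·0.2630) / (7) = 1.0327
  x2 = (6 - (-1)·1.0327 - (4)·0.2630) / (7) = 0.8544
  x3 = (-5 - (-4)·1.0327 - (-1)·0.8544) / (9) = -0.0016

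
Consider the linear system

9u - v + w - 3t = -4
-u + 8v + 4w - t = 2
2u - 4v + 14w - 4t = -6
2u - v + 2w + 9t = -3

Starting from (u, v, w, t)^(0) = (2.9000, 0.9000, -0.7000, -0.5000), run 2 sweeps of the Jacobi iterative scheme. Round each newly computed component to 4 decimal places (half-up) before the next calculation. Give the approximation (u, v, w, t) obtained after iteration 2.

Iteration 1:
  u = (-4 - (-1)·0.9000 - (1)·-0.7000 - (-3)·-0.5000) / (9) = -0.4333
  v = (2 - (-1)·2.9000 - (4)·-0.7000 - (-1)·-0.5000) / (8) = 0.9000
  w = (-6 - (2)·2.9000 - (-4)·0.9000 - (-4)·-0.5000) / (14) = -0.7286
  t = (-3 - (2)·2.9000 - (-1)·0.9000 - (2)·-0.7000) / (9) = -0.7222
Iteration 2:
  u = (-4 - (-1)·0.9000 - (1)·-0.7286 - (-3)·-0.7222) / (9) = -0.5042
  v = (2 - (-1)·-0.4333 - (4)·-0.7286 - (-1)·-0.7222) / (8) = 0.4699
  w = (-6 - (2)·-0.4333 - (-4)·0.9000 - (-4)·-0.7222) / (14) = -0.3159
  t = (-3 - (2)·-0.4333 - (-1)·0.9000 - (2)·-0.7286) / (9) = 0.0249

(-0.5042, 0.4699, -0.3159, 0.0249)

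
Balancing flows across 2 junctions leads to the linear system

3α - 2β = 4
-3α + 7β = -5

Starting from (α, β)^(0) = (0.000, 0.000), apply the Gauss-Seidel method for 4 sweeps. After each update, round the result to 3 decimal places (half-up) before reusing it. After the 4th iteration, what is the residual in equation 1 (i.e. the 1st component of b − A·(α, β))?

-0.007

Iteration 1:
  α = (4 - (-2)·0.000) / (3) = 1.333
  β = (-5 - (-3)·1.333) / (7) = -0.143
Iteration 2:
  α = (4 - (-2)·-0.143) / (3) = 1.238
  β = (-5 - (-3)·1.238) / (7) = -0.184
Iteration 3:
  α = (4 - (-2)·-0.184) / (3) = 1.211
  β = (-5 - (-3)·1.211) / (7) = -0.195
Iteration 4:
  α = (4 - (-2)·-0.195) / (3) = 1.203
  β = (-5 - (-3)·1.203) / (7) = -0.199
Residual b − A·x = (-0.007, 0.002)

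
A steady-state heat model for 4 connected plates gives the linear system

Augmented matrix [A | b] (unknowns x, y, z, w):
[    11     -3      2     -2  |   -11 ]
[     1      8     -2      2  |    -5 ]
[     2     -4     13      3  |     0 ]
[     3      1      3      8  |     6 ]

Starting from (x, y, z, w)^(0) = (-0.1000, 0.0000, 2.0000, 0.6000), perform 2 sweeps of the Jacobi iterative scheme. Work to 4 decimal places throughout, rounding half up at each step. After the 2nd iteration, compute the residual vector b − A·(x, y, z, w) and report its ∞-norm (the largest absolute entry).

5.1934

Iteration 1:
  x = (-11 - (-3)·0.0000 - (2)·2.0000 - (-2)·0.6000) / (11) = -1.2545
  y = (-5 - (1)·-0.1000 - (-2)·2.0000 - (2)·0.6000) / (8) = -0.2625
  z = (0 - (2)·-0.1000 - (-4)·0.0000 - (3)·0.6000) / (13) = -0.1231
  w = (6 - (3)·-0.1000 - (1)·0.0000 - (3)·2.0000) / (8) = 0.0375
Iteration 2:
  x = (-11 - (-3)·-0.2625 - (2)·-0.1231 - (-2)·0.0375) / (11) = -1.0424
  y = (-5 - (1)·-1.2545 - (-2)·-0.1231 - (2)·0.0375) / (8) = -0.5083
  z = (0 - (2)·-1.2545 - (-4)·-0.2625 - (3)·0.0375) / (13) = 0.1036
  w = (6 - (3)·-1.2545 - (1)·-0.2625 - (3)·-0.1231) / (8) = 1.2994
Residual b − A·x = (1.3331, -2.2828, -5.1934, -1.0705); ∞-norm = 5.1934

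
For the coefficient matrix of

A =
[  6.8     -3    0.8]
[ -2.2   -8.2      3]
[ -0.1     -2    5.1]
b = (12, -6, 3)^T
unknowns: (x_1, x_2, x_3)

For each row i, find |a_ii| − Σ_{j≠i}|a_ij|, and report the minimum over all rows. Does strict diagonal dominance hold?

row 1: |6.8| − (3+0.8) = 3
row 2: |-8.2| − (2.2+3) = 3
row 3: |5.1| − (0.1+2) = 3
minimum over rows = 3 → strictly diagonally dominant (convergence guaranteed)

3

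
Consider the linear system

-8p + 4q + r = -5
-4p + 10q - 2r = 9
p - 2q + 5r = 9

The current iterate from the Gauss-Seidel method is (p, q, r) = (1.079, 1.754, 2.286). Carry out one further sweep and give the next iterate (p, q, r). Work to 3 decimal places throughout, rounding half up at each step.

One sweep:
  p = (-5 - (4)·1.754 - (1)·2.286) / (-8) = 1.788
  q = (9 - (-4)·1.788 - (-2)·2.286) / (10) = 2.072
  r = (9 - (1)·1.788 - (-2)·2.072) / (5) = 2.271

(1.788, 2.072, 2.271)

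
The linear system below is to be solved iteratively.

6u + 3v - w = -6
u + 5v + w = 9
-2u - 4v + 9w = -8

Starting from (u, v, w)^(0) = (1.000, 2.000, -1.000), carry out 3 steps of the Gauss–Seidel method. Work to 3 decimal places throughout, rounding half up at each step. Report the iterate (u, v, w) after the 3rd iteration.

(-2.216, 2.316, -0.352)

Iteration 1:
  u = (-6 - (3)·2.000 - (-1)·-1.000) / (6) = -2.167
  v = (9 - (1)·-2.167 - (1)·-1.000) / (5) = 2.433
  w = (-8 - (-2)·-2.167 - (-4)·2.433) / (9) = -0.289
Iteration 2:
  u = (-6 - (3)·2.433 - (-1)·-0.289) / (6) = -2.265
  v = (9 - (1)·-2.265 - (1)·-0.289) / (5) = 2.311
  w = (-8 - (-2)·-2.265 - (-4)·2.311) / (9) = -0.365
Iteration 3:
  u = (-6 - (3)·2.311 - (-1)·-0.365) / (6) = -2.216
  v = (9 - (1)·-2.216 - (1)·-0.365) / (5) = 2.316
  w = (-8 - (-2)·-2.216 - (-4)·2.316) / (9) = -0.352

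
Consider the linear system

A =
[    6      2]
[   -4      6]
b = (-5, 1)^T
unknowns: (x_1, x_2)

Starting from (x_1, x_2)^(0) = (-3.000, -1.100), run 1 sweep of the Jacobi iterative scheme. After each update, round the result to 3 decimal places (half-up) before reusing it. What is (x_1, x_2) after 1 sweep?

(-0.467, -1.833)

Iteration 1:
  x_1 = (-5 - (2)·-1.100) / (6) = -0.467
  x_2 = (1 - (-4)·-3.000) / (6) = -1.833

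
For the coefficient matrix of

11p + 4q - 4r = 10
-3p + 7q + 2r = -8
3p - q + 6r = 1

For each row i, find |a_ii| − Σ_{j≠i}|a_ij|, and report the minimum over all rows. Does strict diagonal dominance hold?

2

row 1: |11| − (4+4) = 3
row 2: |7| − (3+2) = 2
row 3: |6| − (3+1) = 2
minimum over rows = 2 → strictly diagonally dominant (convergence guaranteed)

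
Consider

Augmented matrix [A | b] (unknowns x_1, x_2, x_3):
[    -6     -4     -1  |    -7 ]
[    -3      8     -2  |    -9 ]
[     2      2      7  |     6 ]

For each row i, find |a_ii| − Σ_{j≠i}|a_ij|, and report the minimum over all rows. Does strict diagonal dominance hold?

row 1: |-6| − (4+1) = 1
row 2: |8| − (3+2) = 3
row 3: |7| − (2+2) = 3
minimum over rows = 1 → strictly diagonally dominant (convergence guaranteed)

1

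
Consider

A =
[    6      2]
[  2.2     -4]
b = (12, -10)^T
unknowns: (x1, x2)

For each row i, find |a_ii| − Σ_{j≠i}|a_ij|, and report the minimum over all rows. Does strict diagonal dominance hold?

1.8

row 1: |6| − (2) = 4
row 2: |-4| − (2.2) = 1.8
minimum over rows = 1.8 → strictly diagonally dominant (convergence guaranteed)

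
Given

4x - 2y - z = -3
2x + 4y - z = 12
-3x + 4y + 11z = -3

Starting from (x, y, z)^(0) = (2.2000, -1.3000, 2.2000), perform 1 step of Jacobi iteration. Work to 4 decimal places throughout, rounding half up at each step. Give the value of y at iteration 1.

2.4500

Iteration 1:
  x = (-3 - (-2)·-1.3000 - (-1)·2.2000) / (4) = -0.8500
  y = (12 - (2)·2.2000 - (-1)·2.2000) / (4) = 2.4500
  z = (-3 - (-3)·2.2000 - (4)·-1.3000) / (11) = 0.8000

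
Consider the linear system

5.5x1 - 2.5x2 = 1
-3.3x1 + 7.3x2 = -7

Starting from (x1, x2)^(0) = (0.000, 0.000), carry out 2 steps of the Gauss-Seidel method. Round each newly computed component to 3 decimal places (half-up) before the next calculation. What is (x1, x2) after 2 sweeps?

Iteration 1:
  x1 = (1 - (-2.5)·0.000) / (5.5) = 0.182
  x2 = (-7 - (-3.3)·0.182) / (7.3) = -0.877
Iteration 2:
  x1 = (1 - (-2.5)·-0.877) / (5.5) = -0.217
  x2 = (-7 - (-3.3)·-0.217) / (7.3) = -1.057

(-0.217, -1.057)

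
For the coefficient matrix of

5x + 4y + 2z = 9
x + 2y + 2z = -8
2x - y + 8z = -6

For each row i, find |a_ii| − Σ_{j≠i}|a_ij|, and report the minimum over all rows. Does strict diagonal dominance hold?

-1

row 1: |5| − (4+2) = -1
row 2: |2| − (1+2) = -1
row 3: |8| − (2+1) = 5
minimum over rows = -1 → not strictly diagonally dominant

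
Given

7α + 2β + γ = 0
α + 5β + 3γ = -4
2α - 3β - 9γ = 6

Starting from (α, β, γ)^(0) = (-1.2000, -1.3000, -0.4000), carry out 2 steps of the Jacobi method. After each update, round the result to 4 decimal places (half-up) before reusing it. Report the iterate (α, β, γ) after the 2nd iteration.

Iteration 1:
  α = (0 - (2)·-1.3000 - (1)·-0.4000) / (7) = 0.4286
  β = (-4 - (1)·-1.2000 - (3)·-0.4000) / (5) = -0.3200
  γ = (6 - (2)·-1.2000 - (-3)·-1.3000) / (-9) = -0.5000
Iteration 2:
  α = (0 - (2)·-0.3200 - (1)·-0.5000) / (7) = 0.1629
  β = (-4 - (1)·0.4286 - (3)·-0.5000) / (5) = -0.5857
  γ = (6 - (2)·0.4286 - (-3)·-0.3200) / (-9) = -0.4648

(0.1629, -0.5857, -0.4648)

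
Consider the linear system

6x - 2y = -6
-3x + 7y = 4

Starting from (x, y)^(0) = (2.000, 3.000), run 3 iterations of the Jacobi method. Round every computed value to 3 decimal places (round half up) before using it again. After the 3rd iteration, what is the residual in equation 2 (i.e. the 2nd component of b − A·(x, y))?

Iteration 1:
  x = (-6 - (-2)·3.000) / (6) = 0.000
  y = (4 - (-3)·2.000) / (7) = 1.429
Iteration 2:
  x = (-6 - (-2)·1.429) / (6) = -0.524
  y = (4 - (-3)·0.000) / (7) = 0.571
Iteration 3:
  x = (-6 - (-2)·0.571) / (6) = -0.810
  y = (4 - (-3)·-0.524) / (7) = 0.347
Residual b − A·x = (-0.446, -0.859)

-0.859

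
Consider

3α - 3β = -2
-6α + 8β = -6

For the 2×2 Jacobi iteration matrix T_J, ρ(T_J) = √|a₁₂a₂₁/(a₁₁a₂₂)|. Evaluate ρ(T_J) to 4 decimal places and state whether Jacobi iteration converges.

a₁₂a₂₁/(a₁₁a₂₂) = (-3)·(-6) / ((3)·(8)) = 0.750000
ρ = √|0.750000| = √0.750000 = 0.8660
ρ < 1, so Jacobi converges

0.8660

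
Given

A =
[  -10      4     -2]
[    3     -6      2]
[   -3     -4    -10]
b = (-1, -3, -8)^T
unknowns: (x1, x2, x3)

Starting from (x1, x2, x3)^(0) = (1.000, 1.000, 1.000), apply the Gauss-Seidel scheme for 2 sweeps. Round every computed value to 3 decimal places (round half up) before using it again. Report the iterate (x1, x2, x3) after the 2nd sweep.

Iteration 1:
  x1 = (-1 - (4)·1.000 - (-2)·1.000) / (-10) = 0.300
  x2 = (-3 - (3)·0.300 - (2)·1.000) / (-6) = 0.983
  x3 = (-8 - (-3)·0.300 - (-4)·0.983) / (-10) = 0.317
Iteration 2:
  x1 = (-1 - (4)·0.983 - (-2)·0.317) / (-10) = 0.430
  x2 = (-3 - (3)·0.430 - (2)·0.317) / (-6) = 0.821
  x3 = (-8 - (-3)·0.430 - (-4)·0.821) / (-10) = 0.343

(0.430, 0.821, 0.343)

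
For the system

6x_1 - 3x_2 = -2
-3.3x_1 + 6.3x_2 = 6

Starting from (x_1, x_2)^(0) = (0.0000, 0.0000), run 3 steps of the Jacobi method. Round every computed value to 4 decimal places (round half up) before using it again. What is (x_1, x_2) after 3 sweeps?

Iteration 1:
  x_1 = (-2 - (-3)·0.0000) / (6) = -0.3333
  x_2 = (6 - (-3.3)·0.0000) / (6.3) = 0.9524
Iteration 2:
  x_1 = (-2 - (-3)·0.9524) / (6) = 0.1429
  x_2 = (6 - (-3.3)·-0.3333) / (6.3) = 0.7778
Iteration 3:
  x_1 = (-2 - (-3)·0.7778) / (6) = 0.0556
  x_2 = (6 - (-3.3)·0.1429) / (6.3) = 1.0272

(0.0556, 1.0272)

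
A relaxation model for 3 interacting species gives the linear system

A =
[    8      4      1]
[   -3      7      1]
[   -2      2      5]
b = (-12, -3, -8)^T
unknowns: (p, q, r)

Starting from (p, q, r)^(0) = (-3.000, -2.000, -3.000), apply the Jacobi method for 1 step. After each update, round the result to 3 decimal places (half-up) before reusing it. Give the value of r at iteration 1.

-2.000

Iteration 1:
  p = (-12 - (4)·-2.000 - (1)·-3.000) / (8) = -0.125
  q = (-3 - (-3)·-3.000 - (1)·-3.000) / (7) = -1.286
  r = (-8 - (-2)·-3.000 - (2)·-2.000) / (5) = -2.000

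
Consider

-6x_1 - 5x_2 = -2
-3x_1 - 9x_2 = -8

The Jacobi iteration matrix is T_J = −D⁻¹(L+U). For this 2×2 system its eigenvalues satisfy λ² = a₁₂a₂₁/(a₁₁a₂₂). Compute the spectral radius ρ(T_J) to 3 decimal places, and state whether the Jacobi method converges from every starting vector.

0.527

a₁₂a₂₁/(a₁₁a₂₂) = (-5)·(-3) / ((-6)·(-9)) = 0.277778
ρ = √|0.277778| = √0.277778 = 0.527
ρ < 1, so Jacobi converges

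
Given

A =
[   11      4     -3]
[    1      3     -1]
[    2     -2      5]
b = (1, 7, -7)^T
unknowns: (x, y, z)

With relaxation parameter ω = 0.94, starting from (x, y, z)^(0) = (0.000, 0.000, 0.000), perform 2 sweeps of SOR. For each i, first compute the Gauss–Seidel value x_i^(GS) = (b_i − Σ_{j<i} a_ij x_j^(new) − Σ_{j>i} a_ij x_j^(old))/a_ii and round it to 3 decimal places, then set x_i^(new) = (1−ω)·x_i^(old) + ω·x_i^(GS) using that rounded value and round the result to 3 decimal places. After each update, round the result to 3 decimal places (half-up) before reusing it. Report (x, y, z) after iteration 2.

Iteration 1:
  x: GS value = (1 - (4)·0.000 - (-3)·0.000) / (11) = 0.091;  x ← (1−ω)·0.000 + ω·0.091 = 0.086
  y: GS value = (7 - (1)·0.086 - (-1)·0.000) / (3) = 2.305;  y ← (1−ω)·0.000 + ω·2.305 = 2.167
  z: GS value = (-7 - (2)·0.086 - (-2)·2.167) / (5) = -0.568;  z ← (1−ω)·0.000 + ω·-0.568 = -0.534
Iteration 2:
  x: GS value = (1 - (4)·2.167 - (-3)·-0.534) / (11) = -0.843;  x ← (1−ω)·0.086 + ω·-0.843 = -0.787
  y: GS value = (7 - (1)·-0.787 - (-1)·-0.534) / (3) = 2.418;  y ← (1−ω)·2.167 + ω·2.418 = 2.403
  z: GS value = (-7 - (2)·-0.787 - (-2)·2.403) / (5) = -0.124;  z ← (1−ω)·-0.534 + ω·-0.124 = -0.149

(-0.787, 2.403, -0.149)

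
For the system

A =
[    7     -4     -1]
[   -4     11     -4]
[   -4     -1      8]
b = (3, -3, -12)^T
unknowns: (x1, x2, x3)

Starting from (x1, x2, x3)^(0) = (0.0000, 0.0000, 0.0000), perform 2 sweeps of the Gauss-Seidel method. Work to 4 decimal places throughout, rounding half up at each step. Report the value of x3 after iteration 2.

Iteration 1:
  x1 = (3 - (-4)·0.0000 - (-1)·0.0000) / (7) = 0.4286
  x2 = (-3 - (-4)·0.4286 - (-4)·0.0000) / (11) = -0.1169
  x3 = (-12 - (-4)·0.4286 - (-1)·-0.1169) / (8) = -1.3003
Iteration 2:
  x1 = (3 - (-4)·-0.1169 - (-1)·-1.3003) / (7) = 0.1760
  x2 = (-3 - (-4)·0.1760 - (-4)·-1.3003) / (11) = -0.6816
  x3 = (-12 - (-4)·0.1760 - (-1)·-0.6816) / (8) = -1.4972

-1.4972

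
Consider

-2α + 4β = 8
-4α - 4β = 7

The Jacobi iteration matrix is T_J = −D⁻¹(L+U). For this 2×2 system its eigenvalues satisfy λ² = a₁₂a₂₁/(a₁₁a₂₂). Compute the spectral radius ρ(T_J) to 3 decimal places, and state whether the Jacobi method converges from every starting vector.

a₁₂a₂₁/(a₁₁a₂₂) = (4)·(-4) / ((-2)·(-4)) = -2.000000
ρ = √|-2.000000| = √2.000000 = 1.414
ρ > 1, so Jacobi diverges

1.414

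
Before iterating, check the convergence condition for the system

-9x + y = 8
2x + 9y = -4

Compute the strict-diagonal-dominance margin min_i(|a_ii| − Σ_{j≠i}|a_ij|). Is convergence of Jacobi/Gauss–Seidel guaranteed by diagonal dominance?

row 1: |-9| − (1) = 8
row 2: |9| − (2) = 7
minimum over rows = 7 → strictly diagonally dominant (convergence guaranteed)

7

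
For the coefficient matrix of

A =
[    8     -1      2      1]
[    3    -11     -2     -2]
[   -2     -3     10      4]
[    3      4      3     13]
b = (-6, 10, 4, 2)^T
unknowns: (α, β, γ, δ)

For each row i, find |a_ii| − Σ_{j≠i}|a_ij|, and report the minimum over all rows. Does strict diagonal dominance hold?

1

row 1: |8| − (1+2+1) = 4
row 2: |-11| − (3+2+2) = 4
row 3: |10| − (2+3+4) = 1
row 4: |13| − (3+4+3) = 3
minimum over rows = 1 → strictly diagonally dominant (convergence guaranteed)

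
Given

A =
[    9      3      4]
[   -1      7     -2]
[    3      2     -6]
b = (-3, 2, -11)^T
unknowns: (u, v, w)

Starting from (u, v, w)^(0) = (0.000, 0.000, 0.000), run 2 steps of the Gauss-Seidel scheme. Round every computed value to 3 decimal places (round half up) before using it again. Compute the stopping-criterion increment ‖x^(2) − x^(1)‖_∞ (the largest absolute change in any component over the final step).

Iteration 1:
  u = (-3 - (3)·0.000 - (4)·0.000) / (9) = -0.333
  v = (2 - (-1)·-0.333 - (-2)·0.000) / (7) = 0.238
  w = (-11 - (3)·-0.333 - (2)·0.238) / (-6) = 1.746
Iteration 2:
  u = (-3 - (3)·0.238 - (4)·1.746) / (9) = -1.189
  v = (2 - (-1)·-1.189 - (-2)·1.746) / (7) = 0.615
  w = (-11 - (3)·-1.189 - (2)·0.615) / (-6) = 1.444
Change: (-0.856, 0.377, -0.302) → max |·| = 0.856

0.856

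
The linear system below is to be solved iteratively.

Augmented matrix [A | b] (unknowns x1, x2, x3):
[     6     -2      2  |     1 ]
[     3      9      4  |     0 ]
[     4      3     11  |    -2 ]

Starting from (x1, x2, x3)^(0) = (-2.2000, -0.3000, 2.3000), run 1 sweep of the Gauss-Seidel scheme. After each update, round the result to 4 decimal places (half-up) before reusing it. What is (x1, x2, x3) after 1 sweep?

Iteration 1:
  x1 = (1 - (-2)·-0.3000 - (2)·2.3000) / (6) = -0.7000
  x2 = (0 - (3)·-0.7000 - (4)·2.3000) / (9) = -0.7889
  x3 = (-2 - (4)·-0.7000 - (3)·-0.7889) / (11) = 0.2879

(-0.7000, -0.7889, 0.2879)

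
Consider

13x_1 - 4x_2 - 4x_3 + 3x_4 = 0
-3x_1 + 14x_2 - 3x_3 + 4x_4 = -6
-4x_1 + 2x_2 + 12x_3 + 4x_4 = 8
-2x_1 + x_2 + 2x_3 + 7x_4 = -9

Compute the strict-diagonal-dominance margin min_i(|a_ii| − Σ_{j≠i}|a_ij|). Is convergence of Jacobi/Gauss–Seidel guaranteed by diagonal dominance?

2

row 1: |13| − (4+4+3) = 2
row 2: |14| − (3+3+4) = 4
row 3: |12| − (4+2+4) = 2
row 4: |7| − (2+1+2) = 2
minimum over rows = 2 → strictly diagonally dominant (convergence guaranteed)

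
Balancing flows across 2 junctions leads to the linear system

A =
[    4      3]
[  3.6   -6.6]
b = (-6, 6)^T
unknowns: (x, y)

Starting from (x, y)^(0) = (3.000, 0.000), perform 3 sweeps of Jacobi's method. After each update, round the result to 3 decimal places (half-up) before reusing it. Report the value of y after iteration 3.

Iteration 1:
  x = (-6 - (3)·0.000) / (4) = -1.500
  y = (6 - (3.6)·3.000) / (-6.6) = 0.727
Iteration 2:
  x = (-6 - (3)·0.727) / (4) = -2.045
  y = (6 - (3.6)·-1.500) / (-6.6) = -1.727
Iteration 3:
  x = (-6 - (3)·-1.727) / (4) = -0.205
  y = (6 - (3.6)·-2.045) / (-6.6) = -2.025

-2.025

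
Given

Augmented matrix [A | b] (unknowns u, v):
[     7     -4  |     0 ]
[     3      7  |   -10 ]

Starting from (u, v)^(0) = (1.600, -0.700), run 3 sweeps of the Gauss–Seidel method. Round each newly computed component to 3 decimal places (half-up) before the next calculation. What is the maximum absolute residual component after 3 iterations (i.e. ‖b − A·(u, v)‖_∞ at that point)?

0.129

Iteration 1:
  u = (0 - (-4)·-0.700) / (7) = -0.400
  v = (-10 - (3)·-0.400) / (7) = -1.257
Iteration 2:
  u = (0 - (-4)·-1.257) / (7) = -0.718
  v = (-10 - (3)·-0.718) / (7) = -1.121
Iteration 3:
  u = (0 - (-4)·-1.121) / (7) = -0.641
  v = (-10 - (3)·-0.641) / (7) = -1.154
Residual b − A·x = (-0.129, 0.001); ∞-norm = 0.129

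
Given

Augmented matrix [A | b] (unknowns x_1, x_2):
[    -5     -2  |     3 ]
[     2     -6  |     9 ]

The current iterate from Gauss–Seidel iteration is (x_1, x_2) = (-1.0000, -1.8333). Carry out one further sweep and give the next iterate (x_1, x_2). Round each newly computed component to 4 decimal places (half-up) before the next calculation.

(0.1333, -1.4556)

One sweep:
  x_1 = (3 - (-2)·-1.8333) / (-5) = 0.1333
  x_2 = (9 - (2)·0.1333) / (-6) = -1.4556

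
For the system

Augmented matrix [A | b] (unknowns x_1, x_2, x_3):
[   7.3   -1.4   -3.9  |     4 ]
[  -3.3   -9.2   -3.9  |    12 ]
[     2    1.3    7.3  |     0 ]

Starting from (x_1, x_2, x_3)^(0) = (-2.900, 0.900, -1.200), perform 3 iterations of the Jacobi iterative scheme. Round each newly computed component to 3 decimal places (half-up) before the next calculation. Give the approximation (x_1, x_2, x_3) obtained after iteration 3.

Iteration 1:
  x_1 = (4 - (-1.4)·0.900 - (-3.9)·-1.200) / (7.3) = 0.079
  x_2 = (12 - (-3.3)·-2.900 - (-3.9)·-1.200) / (-9.2) = 0.245
  x_3 = (0 - (2)·-2.900 - (1.3)·0.900) / (7.3) = 0.634
Iteration 2:
  x_1 = (4 - (-1.4)·0.245 - (-3.9)·0.634) / (7.3) = 0.934
  x_2 = (12 - (-3.3)·0.079 - (-3.9)·0.634) / (-9.2) = -1.601
  x_3 = (0 - (2)·0.079 - (1.3)·0.245) / (7.3) = -0.065
Iteration 3:
  x_1 = (4 - (-1.4)·-1.601 - (-3.9)·-0.065) / (7.3) = 0.206
  x_2 = (12 - (-3.3)·0.934 - (-3.9)·-0.065) / (-9.2) = -1.612
  x_3 = (0 - (2)·0.934 - (1.3)·-1.601) / (7.3) = 0.029

(0.206, -1.612, 0.029)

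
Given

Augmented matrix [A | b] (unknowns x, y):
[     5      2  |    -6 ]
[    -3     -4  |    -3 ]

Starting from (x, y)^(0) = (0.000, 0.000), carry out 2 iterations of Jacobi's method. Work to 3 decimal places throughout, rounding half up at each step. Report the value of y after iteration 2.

1.650

Iteration 1:
  x = (-6 - (2)·0.000) / (5) = -1.200
  y = (-3 - (-3)·0.000) / (-4) = 0.750
Iteration 2:
  x = (-6 - (2)·0.750) / (5) = -1.500
  y = (-3 - (-3)·-1.200) / (-4) = 1.650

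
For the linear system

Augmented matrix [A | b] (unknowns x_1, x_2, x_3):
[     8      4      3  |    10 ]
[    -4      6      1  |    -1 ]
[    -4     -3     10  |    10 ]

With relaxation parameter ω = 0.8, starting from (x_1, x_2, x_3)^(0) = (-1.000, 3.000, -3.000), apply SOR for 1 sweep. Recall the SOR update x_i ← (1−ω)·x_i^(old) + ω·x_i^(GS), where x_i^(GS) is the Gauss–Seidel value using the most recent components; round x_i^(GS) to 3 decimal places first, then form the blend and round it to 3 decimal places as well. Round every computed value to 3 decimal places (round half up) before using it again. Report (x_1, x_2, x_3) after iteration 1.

(0.500, 1.134, 0.632)

Iteration 1:
  x_1: GS value = (10 - (4)·3.000 - (3)·-3.000) / (8) = 0.875;  x_1 ← (1−ω)·-1.000 + ω·0.875 = 0.500
  x_2: GS value = (-1 - (-4)·0.500 - (1)·-3.000) / (6) = 0.667;  x_2 ← (1−ω)·3.000 + ω·0.667 = 1.134
  x_3: GS value = (10 - (-4)·0.500 - (-3)·1.134) / (10) = 1.540;  x_3 ← (1−ω)·-3.000 + ω·1.540 = 0.632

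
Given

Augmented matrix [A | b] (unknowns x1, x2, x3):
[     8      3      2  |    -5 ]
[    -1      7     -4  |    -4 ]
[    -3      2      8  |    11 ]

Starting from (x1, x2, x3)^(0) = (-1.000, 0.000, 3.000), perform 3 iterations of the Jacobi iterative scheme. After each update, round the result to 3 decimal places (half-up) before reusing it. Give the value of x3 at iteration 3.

0.955

Iteration 1:
  x1 = (-5 - (3)·0.000 - (2)·3.000) / (8) = -1.375
  x2 = (-4 - (-1)·-1.000 - (-4)·3.000) / (7) = 1.000
  x3 = (11 - (-3)·-1.000 - (2)·0.000) / (8) = 1.000
Iteration 2:
  x1 = (-5 - (3)·1.000 - (2)·1.000) / (8) = -1.250
  x2 = (-4 - (-1)·-1.375 - (-4)·1.000) / (7) = -0.196
  x3 = (11 - (-3)·-1.375 - (2)·1.000) / (8) = 0.609
Iteration 3:
  x1 = (-5 - (3)·-0.196 - (2)·0.609) / (8) = -0.704
  x2 = (-4 - (-1)·-1.250 - (-4)·0.609) / (7) = -0.402
  x3 = (11 - (-3)·-1.250 - (2)·-0.196) / (8) = 0.955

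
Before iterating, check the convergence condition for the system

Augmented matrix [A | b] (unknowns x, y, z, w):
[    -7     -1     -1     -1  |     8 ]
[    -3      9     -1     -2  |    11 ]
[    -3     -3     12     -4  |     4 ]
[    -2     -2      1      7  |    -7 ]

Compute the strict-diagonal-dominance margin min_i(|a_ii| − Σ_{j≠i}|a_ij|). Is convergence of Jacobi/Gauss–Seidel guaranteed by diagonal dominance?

2

row 1: |-7| − (1+1+1) = 4
row 2: |9| − (3+1+2) = 3
row 3: |12| − (3+3+4) = 2
row 4: |7| − (2+2+1) = 2
minimum over rows = 2 → strictly diagonally dominant (convergence guaranteed)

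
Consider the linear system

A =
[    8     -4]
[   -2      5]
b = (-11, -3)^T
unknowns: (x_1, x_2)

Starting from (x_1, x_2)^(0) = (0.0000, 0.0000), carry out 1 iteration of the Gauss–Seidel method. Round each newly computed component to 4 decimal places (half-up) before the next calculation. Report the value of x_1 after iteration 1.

Iteration 1:
  x_1 = (-11 - (-4)·0.0000) / (8) = -1.3750
  x_2 = (-3 - (-2)·-1.3750) / (5) = -1.1500

-1.3750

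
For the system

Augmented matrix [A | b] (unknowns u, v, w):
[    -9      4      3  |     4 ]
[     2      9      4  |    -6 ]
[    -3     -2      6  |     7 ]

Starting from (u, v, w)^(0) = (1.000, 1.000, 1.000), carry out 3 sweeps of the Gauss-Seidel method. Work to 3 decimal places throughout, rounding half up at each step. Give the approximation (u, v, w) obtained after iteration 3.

Iteration 1:
  u = (4 - (4)·1.000 - (3)·1.000) / (-9) = 0.333
  v = (-6 - (2)·0.333 - (4)·1.000) / (9) = -1.185
  w = (7 - (-3)·0.333 - (-2)·-1.185) / (6) = 0.938
Iteration 2:
  u = (4 - (4)·-1.185 - (3)·0.938) / (-9) = -0.658
  v = (-6 - (2)·-0.658 - (4)·0.938) / (9) = -0.937
  w = (7 - (-3)·-0.658 - (-2)·-0.937) / (6) = 0.525
Iteration 3:
  u = (4 - (4)·-0.937 - (3)·0.525) / (-9) = -0.686
  v = (-6 - (2)·-0.686 - (4)·0.525) / (9) = -0.748
  w = (7 - (-3)·-0.686 - (-2)·-0.748) / (6) = 0.574

(-0.686, -0.748, 0.574)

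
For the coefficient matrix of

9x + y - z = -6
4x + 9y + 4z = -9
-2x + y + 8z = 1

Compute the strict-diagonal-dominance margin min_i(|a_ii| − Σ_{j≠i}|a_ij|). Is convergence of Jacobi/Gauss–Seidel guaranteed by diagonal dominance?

row 1: |9| − (1+1) = 7
row 2: |9| − (4+4) = 1
row 3: |8| − (2+1) = 5
minimum over rows = 1 → strictly diagonally dominant (convergence guaranteed)

1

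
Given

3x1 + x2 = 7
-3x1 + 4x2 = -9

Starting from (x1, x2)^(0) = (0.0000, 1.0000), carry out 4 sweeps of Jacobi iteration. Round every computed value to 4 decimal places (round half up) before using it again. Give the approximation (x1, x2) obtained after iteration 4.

(2.3125, -0.3125)

Iteration 1:
  x1 = (7 - (1)·1.0000) / (3) = 2.0000
  x2 = (-9 - (-3)·0.0000) / (4) = -2.2500
Iteration 2:
  x1 = (7 - (1)·-2.2500) / (3) = 3.0833
  x2 = (-9 - (-3)·2.0000) / (4) = -0.7500
Iteration 3:
  x1 = (7 - (1)·-0.7500) / (3) = 2.5833
  x2 = (-9 - (-3)·3.0833) / (4) = 0.0625
Iteration 4:
  x1 = (7 - (1)·0.0625) / (3) = 2.3125
  x2 = (-9 - (-3)·2.5833) / (4) = -0.3125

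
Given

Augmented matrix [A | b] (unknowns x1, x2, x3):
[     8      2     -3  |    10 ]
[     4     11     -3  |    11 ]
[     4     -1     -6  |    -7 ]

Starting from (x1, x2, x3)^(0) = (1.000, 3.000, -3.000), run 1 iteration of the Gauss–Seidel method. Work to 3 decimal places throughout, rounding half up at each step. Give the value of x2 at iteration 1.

0.409

Iteration 1:
  x1 = (10 - (2)·3.000 - (-3)·-3.000) / (8) = -0.625
  x2 = (11 - (4)·-0.625 - (-3)·-3.000) / (11) = 0.409
  x3 = (-7 - (4)·-0.625 - (-1)·0.409) / (-6) = 0.682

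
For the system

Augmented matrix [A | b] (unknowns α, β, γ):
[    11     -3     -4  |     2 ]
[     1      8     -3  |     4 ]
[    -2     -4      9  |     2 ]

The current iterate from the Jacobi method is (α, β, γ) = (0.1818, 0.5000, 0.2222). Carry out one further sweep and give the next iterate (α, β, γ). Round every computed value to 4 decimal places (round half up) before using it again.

One sweep:
  α = (2 - (-3)·0.5000 - (-4)·0.2222) / (11) = 0.3990
  β = (4 - (1)·0.1818 - (-3)·0.2222) / (8) = 0.5606
  γ = (2 - (-2)·0.1818 - (-4)·0.5000) / (9) = 0.4848

(0.3990, 0.5606, 0.4848)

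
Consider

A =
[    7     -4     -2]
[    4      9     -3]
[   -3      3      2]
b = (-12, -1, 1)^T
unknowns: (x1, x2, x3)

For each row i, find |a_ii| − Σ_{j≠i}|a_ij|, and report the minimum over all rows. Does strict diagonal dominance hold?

-4

row 1: |7| − (4+2) = 1
row 2: |9| − (4+3) = 2
row 3: |2| − (3+3) = -4
minimum over rows = -4 → not strictly diagonally dominant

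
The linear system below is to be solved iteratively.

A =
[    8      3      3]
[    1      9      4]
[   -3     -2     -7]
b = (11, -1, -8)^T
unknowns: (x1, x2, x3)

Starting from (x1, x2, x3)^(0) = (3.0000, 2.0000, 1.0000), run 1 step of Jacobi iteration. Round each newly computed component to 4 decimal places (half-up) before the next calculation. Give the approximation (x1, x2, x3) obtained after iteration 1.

(0.2500, -0.8889, -0.7143)

Iteration 1:
  x1 = (11 - (3)·2.0000 - (3)·1.0000) / (8) = 0.2500
  x2 = (-1 - (1)·3.0000 - (4)·1.0000) / (9) = -0.8889
  x3 = (-8 - (-3)·3.0000 - (-2)·2.0000) / (-7) = -0.7143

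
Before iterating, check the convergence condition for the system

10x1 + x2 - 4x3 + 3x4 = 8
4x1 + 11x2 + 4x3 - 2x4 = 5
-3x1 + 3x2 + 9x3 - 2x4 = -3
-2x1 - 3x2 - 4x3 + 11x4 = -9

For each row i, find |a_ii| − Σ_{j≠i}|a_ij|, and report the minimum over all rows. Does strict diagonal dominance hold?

row 1: |10| − (1+4+3) = 2
row 2: |11| − (4+4+2) = 1
row 3: |9| − (3+3+2) = 1
row 4: |11| − (2+3+4) = 2
minimum over rows = 1 → strictly diagonally dominant (convergence guaranteed)

1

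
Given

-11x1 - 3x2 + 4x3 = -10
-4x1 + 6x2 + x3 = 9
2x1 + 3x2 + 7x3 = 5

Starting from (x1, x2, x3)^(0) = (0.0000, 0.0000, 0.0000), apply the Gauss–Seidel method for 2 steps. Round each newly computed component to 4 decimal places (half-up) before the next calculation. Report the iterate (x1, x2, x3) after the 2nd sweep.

Iteration 1:
  x1 = (-10 - (-3)·0.0000 - (4)·0.0000) / (-11) = 0.9091
  x2 = (9 - (-4)·0.9091 - (1)·0.0000) / (6) = 2.1061
  x3 = (5 - (2)·0.9091 - (3)·2.1061) / (7) = -0.4481
Iteration 2:
  x1 = (-10 - (-3)·2.1061 - (4)·-0.4481) / (-11) = 0.1718
  x2 = (9 - (-4)·0.1718 - (1)·-0.4481) / (6) = 1.6892
  x3 = (5 - (2)·0.1718 - (3)·1.6892) / (7) = -0.0587

(0.1718, 1.6892, -0.0587)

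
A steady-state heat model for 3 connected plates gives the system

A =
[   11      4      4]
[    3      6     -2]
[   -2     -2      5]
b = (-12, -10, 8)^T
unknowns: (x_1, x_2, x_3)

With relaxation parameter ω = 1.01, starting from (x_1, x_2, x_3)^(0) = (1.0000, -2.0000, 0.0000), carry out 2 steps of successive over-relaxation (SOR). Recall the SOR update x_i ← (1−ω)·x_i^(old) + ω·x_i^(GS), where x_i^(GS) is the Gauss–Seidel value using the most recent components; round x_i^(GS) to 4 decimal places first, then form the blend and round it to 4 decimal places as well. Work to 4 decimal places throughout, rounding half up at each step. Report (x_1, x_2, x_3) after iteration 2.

(-0.8761, -0.9338, 0.8761)

Iteration 1:
  x_1: GS value = (-12 - (4)·-2.0000 - (4)·0.0000) / (11) = -0.3636;  x_1 ← (1−ω)·1.0000 + ω·-0.3636 = -0.3772
  x_2: GS value = (-10 - (3)·-0.3772 - (-2)·0.0000) / (6) = -1.4781;  x_2 ← (1−ω)·-2.0000 + ω·-1.4781 = -1.4729
  x_3: GS value = (8 - (-2)·-0.3772 - (-2)·-1.4729) / (5) = 0.8600;  x_3 ← (1−ω)·0.0000 + ω·0.8600 = 0.8686
Iteration 2:
  x_1: GS value = (-12 - (4)·-1.4729 - (4)·0.8686) / (11) = -0.8712;  x_1 ← (1−ω)·-0.3772 + ω·-0.8712 = -0.8761
  x_2: GS value = (-10 - (3)·-0.8761 - (-2)·0.8686) / (6) = -0.9391;  x_2 ← (1−ω)·-1.4729 + ω·-0.9391 = -0.9338
  x_3: GS value = (8 - (-2)·-0.8761 - (-2)·-0.9338) / (5) = 0.8760;  x_3 ← (1−ω)·0.8686 + ω·0.8760 = 0.8761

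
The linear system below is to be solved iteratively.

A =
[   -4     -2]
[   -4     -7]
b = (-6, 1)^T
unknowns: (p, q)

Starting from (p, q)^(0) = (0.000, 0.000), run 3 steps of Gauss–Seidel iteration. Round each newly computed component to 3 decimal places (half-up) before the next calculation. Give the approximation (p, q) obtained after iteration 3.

Iteration 1:
  p = (-6 - (-2)·0.000) / (-4) = 1.500
  q = (1 - (-4)·1.500) / (-7) = -1.000
Iteration 2:
  p = (-6 - (-2)·-1.000) / (-4) = 2.000
  q = (1 - (-4)·2.000) / (-7) = -1.286
Iteration 3:
  p = (-6 - (-2)·-1.286) / (-4) = 2.143
  q = (1 - (-4)·2.143) / (-7) = -1.367

(2.143, -1.367)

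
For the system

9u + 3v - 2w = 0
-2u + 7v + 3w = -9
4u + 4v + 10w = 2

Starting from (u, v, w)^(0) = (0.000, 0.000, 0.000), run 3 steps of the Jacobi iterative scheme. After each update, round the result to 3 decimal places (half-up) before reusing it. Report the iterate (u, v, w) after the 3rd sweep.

Iteration 1:
  u = (0 - (3)·0.000 - (-2)·0.000) / (9) = 0.000
  v = (-9 - (-2)·0.000 - (3)·0.000) / (7) = -1.286
  w = (2 - (4)·0.000 - (4)·0.000) / (10) = 0.200
Iteration 2:
  u = (0 - (3)·-1.286 - (-2)·0.200) / (9) = 0.473
  v = (-9 - (-2)·0.000 - (3)·0.200) / (7) = -1.371
  w = (2 - (4)·0.000 - (4)·-1.286) / (10) = 0.714
Iteration 3:
  u = (0 - (3)·-1.371 - (-2)·0.714) / (9) = 0.616
  v = (-9 - (-2)·0.473 - (3)·0.714) / (7) = -1.457
  w = (2 - (4)·0.473 - (4)·-1.371) / (10) = 0.559

(0.616, -1.457, 0.559)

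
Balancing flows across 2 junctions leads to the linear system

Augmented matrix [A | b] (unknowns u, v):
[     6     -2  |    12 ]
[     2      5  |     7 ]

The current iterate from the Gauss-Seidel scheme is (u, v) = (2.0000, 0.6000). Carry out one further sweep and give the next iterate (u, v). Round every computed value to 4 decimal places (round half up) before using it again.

(2.2000, 0.5200)

One sweep:
  u = (12 - (-2)·0.6000) / (6) = 2.2000
  v = (7 - (2)·2.2000) / (5) = 0.5200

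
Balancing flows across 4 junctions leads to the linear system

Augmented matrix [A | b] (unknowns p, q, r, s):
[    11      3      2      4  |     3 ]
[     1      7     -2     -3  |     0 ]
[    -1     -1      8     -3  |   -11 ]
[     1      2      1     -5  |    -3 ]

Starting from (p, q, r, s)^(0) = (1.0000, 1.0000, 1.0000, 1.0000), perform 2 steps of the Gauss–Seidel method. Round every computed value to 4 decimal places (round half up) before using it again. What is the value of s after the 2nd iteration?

Iteration 1:
  p = (3 - (3)·1.0000 - (2)·1.0000 - (4)·1.0000) / (11) = -0.5455
  q = (0 - (1)·-0.5455 - (-2)·1.0000 - (-3)·1.0000) / (7) = 0.7922
  r = (-11 - (-1)·-0.5455 - (-1)·0.7922 - (-3)·1.0000) / (8) = -0.9692
  s = (-3 - (1)·-0.5455 - (2)·0.7922 - (1)·-0.9692) / (-5) = 0.6139
Iteration 2:
  p = (3 - (3)·0.7922 - (2)·-0.9692 - (4)·0.6139) / (11) = 0.0097
  q = (0 - (1)·0.0097 - (-2)·-0.9692 - (-3)·0.6139) / (7) = -0.0152
  r = (-11 - (-1)·0.0097 - (-1)·-0.0152 - (-3)·0.6139) / (8) = -1.1455
  s = (-3 - (1)·0.0097 - (2)·-0.0152 - (1)·-1.1455) / (-5) = 0.3668

0.3668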